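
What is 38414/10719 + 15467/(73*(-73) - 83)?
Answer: 14035265/19337076 ≈ 0.72582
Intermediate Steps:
38414/10719 + 15467/(73*(-73) - 83) = 38414*(1/10719) + 15467/(-5329 - 83) = 38414/10719 + 15467/(-5412) = 38414/10719 + 15467*(-1/5412) = 38414/10719 - 15467/5412 = 14035265/19337076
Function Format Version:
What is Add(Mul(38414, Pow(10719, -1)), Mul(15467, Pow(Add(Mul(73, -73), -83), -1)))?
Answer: Rational(14035265, 19337076) ≈ 0.72582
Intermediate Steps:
Add(Mul(38414, Pow(10719, -1)), Mul(15467, Pow(Add(Mul(73, -73), -83), -1))) = Add(Mul(38414, Rational(1, 10719)), Mul(15467, Pow(Add(-5329, -83), -1))) = Add(Rational(38414, 10719), Mul(15467, Pow(-5412, -1))) = Add(Rational(38414, 10719), Mul(15467, Rational(-1, 5412))) = Add(Rational(38414, 10719), Rational(-15467, 5412)) = Rational(14035265, 19337076)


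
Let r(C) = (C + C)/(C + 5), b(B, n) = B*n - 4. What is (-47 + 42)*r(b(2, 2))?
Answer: 0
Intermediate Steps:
b(B, n) = -4 + B*n
r(C) = 2*C/(5 + C) (r(C) = (2*C)/(5 + C) = 2*C/(5 + C))
(-47 + 42)*r(b(2, 2)) = (-47 + 42)*(2*(-4 + 2*2)/(5 + (-4 + 2*2))) = -10*(-4 + 4)/(5 + (-4 + 4)) = -10*0/(5 + 0) = -10*0/5 = -5*0 = 0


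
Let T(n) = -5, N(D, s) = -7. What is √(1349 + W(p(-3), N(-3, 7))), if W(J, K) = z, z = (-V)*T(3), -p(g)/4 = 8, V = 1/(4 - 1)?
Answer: 2*√3039/3 ≈ 36.751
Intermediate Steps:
V = ⅓ (V = 1/3 = ⅓ ≈ 0.33333)
p(g) = -32 (p(g) = -4*8 = -32)
z = 5/3 (z = -1*⅓*(-5) = -⅓*(-5) = 5/3 ≈ 1.6667)
W(J, K) = 5/3
√(1349 + W(p(-3), N(-3, 7))) = √(1349 + 5/3) = √(4052/3) = 2*√3039/3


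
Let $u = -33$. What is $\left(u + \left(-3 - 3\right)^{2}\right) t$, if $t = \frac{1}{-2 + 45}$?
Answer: $\frac{3}{43} \approx 0.069767$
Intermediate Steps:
$t = \frac{1}{43} \approx 0.023256$
$\left(u + \left(-3 - 3\right)^{2}\right) t = \left(-33 + \left(-3 - 3\right)^{2}\right) \frac{1}{43} = \left(-33 + \left(-6\right)^{2}\right) \frac{1}{43} = \left(-33 + 36\right) \frac{1}{43} = 3 \cdot \frac{1}{43} = \frac{3}{43}$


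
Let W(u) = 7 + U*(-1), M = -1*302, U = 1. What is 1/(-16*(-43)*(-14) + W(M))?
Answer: -1/9626 ≈ -0.00010389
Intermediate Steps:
M = -302
W(u) = 6 (W(u) = 7 + 1*(-1) = 7 - 1 = 6)
1/(-16*(-43)*(-14) + W(M)) = 1/(-16*(-43)*(-14) + 6) = 1/(688*(-14) + 6) = 1/(-9632 + 6) = 1/(-9626) = -1/9626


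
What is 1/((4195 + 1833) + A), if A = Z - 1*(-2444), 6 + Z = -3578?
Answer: 1/4888 ≈ 0.00020458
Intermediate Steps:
Z = -3584 (Z = -6 - 3578 = -3584)
A = -1140 (A = -3584 - 1*(-2444) = -3584 + 2444 = -1140)
1/((4195 + 1833) + A) = 1/((4195 + 1833) - 1140) = 1/(6028 - 1140) = 1/4888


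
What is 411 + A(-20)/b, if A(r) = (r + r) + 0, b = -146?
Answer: 30023/73 ≈ 411.27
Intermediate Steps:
A(r) = 2*r (A(r) = 2*r + 0 = 2*r)
411 + A(-20)/b = 411 + (2*(-20))/(-146) = 411 - 40*(-1/146) = 411 + 20/73 = 30023/73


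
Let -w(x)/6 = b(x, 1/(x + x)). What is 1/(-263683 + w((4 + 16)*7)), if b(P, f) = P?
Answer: -1/264523 ≈ -3.7804e-6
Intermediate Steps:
w(x) = -6*x
1/(-263683 + w((4 + 16)*7)) = 1/(-263683 - 6*(4 + 16)*7) = 1/(-263683 - 120*7) = 1/(-263683 - 6*140) = 1/(-263683 - 840) = 1/(-264523) = -1/264523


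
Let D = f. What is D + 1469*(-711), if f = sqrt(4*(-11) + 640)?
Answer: -1044459 + 2*sqrt(149) ≈ -1.0444e+6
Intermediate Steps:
f = 2*sqrt(149) (f = sqrt(-44 + 640) = sqrt(596) = 2*sqrt(149) ≈ 24.413)
D = 2*sqrt(149) ≈ 24.413
D + 1469*(-711) = 2*sqrt(149) + 1469*(-711) = 2*sqrt(149) - 1044459 = -1044459 + 2*sqrt(149)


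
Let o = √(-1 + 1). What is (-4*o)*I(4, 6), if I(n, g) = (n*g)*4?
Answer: 0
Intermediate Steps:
I(n, g) = 4*g*n (I(n, g) = (g*n)*4 = 4*g*n)
o = 0 (o = √0 = 0)
(-4*o)*I(4, 6) = (-4*0)*(4*6*4) = 0*96 = 0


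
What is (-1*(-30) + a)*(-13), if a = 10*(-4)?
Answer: 130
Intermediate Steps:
a = -40
(-1*(-30) + a)*(-13) = (-1*(-30) - 40)*(-13) = (30 - 40)*(-13) = -10*(-13) = 130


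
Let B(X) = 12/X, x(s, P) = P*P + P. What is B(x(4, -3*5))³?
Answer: 8/42875 ≈ 0.00018659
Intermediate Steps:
x(s, P) = P + P² (x(s, P) = P² + P = P + P²)
B(x(4, -3*5))³ = (12/(((-3*5)*(1 - 3*5))))³ = (12/((-15*(1 - 15))))³ = (12/((-15*(-14))))³ = (12/210)³ = (12*(1/210))³ = (2/35)³ = 8/42875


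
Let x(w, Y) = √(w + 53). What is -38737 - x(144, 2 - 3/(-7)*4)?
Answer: -38737 - √197 ≈ -38751.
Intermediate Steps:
x(w, Y) = √(53 + w)
-38737 - x(144, 2 - 3/(-7)*4) = -38737 - √(53 + 144) = -38737 - √197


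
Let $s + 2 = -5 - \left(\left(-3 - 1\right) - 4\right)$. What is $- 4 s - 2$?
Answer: $-6$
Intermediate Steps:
$s = 1$ ($s = -2 - -3 = -2 + \left(-5 + 8\right) = -2 + 3 = 1$)
$- 4 s - 2 = \left(-4\right) 1 - 2 = -4 - 2 = -6$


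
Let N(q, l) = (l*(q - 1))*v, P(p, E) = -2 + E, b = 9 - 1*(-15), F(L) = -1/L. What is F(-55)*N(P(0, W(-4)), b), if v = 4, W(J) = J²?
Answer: 1248/55 ≈ 22.691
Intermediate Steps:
b = 24 (b = 9 + 15 = 24)
N(q, l) = 4*l*(-1 + q) (N(q, l) = (l*(q - 1))*4 = (l*(-1 + q))*4 = 4*l*(-1 + q))
F(-55)*N(P(0, W(-4)), b) = (-1/(-55))*(4*24*(-1 + (-2 + (-4)²))) = (-1*(-1/55))*(4*24*(-1 + (-2 + 16))) = (4*24*(-1 + 14))/55 = (4*24*13)/55 = (1/55)*1248 = 1248/55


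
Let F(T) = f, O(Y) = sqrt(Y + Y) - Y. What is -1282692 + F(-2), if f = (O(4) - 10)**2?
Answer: -1282488 - 56*sqrt(2) ≈ -1.2826e+6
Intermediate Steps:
O(Y) = -Y + sqrt(2)*sqrt(Y) (O(Y) = sqrt(2*Y) - Y = sqrt(2)*sqrt(Y) - Y = -Y + sqrt(2)*sqrt(Y))
f = (-14 + 2*sqrt(2))**2 (f = ((-1*4 + sqrt(2)*sqrt(4)) - 10)**2 = ((-4 + sqrt(2)*2) - 10)**2 = ((-4 + 2*sqrt(2)) - 10)**2 = (-14 + 2*sqrt(2))**2 ≈ 124.80)
F(T) = 204 - 56*sqrt(2)
-1282692 + F(-2) = -1282692 + (204 - 56*sqrt(2)) = -1282488 - 56*sqrt(2)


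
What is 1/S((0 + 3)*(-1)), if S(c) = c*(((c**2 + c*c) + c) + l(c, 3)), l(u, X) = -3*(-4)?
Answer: -1/81 ≈ -0.012346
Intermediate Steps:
l(u, X) = 12
S(c) = c*(12 + c + 2*c**2) (S(c) = c*(((c**2 + c*c) + c) + 12) = c*(((c**2 + c**2) + c) + 12) = c*((2*c**2 + c) + 12) = c*((c + 2*c**2) + 12) = c*(12 + c + 2*c**2))
1/S((0 + 3)*(-1)) = 1/(((0 + 3)*(-1))*(12 + (0 + 3)*(-1) + 2*((0 + 3)*(-1))**2)) = 1/((3*(-1))*(12 + 3*(-1) + 2*(3*(-1))**2)) = 1/(-3*(12 - 3 + 2*(-3)**2)) = 1/(-3*(12 - 3 + 2*9)) = 1/(-3*(12 - 3 + 18)) = 1/(-3*27) = 1/(-81) = -1/81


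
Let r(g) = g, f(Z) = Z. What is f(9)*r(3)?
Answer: 27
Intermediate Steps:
f(9)*r(3) = 9*3 = 27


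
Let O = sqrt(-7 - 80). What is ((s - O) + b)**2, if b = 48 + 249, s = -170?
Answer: (127 - I*sqrt(87))**2 ≈ 16042.0 - 2369.2*I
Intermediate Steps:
b = 297
O = I*sqrt(87) (O = sqrt(-87) = I*sqrt(87) ≈ 9.3274*I)
((s - O) + b)**2 = ((-170 - I*sqrt(87)) + 297)**2 = (127 - I*sqrt(87))**2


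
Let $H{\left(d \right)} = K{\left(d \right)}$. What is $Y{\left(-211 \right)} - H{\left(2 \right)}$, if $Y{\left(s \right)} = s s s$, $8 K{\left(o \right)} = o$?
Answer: $- \frac{37575725}{4} \approx -9.3939 \cdot 10^{6}$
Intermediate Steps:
$K{\left(o \right)} = \frac{o}{8}$
$H{\left(d \right)} = \frac{d}{8}$
$Y{\left(s \right)} = s^{3}$ ($Y{\left(s \right)} = s^{2} s = s^{3}$)
$Y{\left(-211 \right)} - H{\left(2 \right)} = \left(-211\right)^{3} - \frac{1}{8} \cdot 2 = -9393931 - \frac{1}{4} = - \frac{37575725}{4}$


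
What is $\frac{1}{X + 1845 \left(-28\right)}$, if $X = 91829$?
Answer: $\frac{1}{40169} \approx 2.4895 \cdot 10^{-5}$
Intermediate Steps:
$\frac{1}{X + 1845 \left(-28\right)} = \frac{1}{91829 + 1845 \left(-28\right)} = \frac{1}{91829 - 51660} = \frac{1}{40169}$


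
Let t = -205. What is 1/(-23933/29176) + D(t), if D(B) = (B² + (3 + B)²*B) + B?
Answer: -28456341168/3419 ≈ -8.3230e+6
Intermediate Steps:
D(B) = B + B² + B*(3 + B)² (D(B) = (B² + B*(3 + B)²) + B = B + B² + B*(3 + B)²)
1/(-23933/29176) + D(t) = 1/(-23933/29176) - 205*(1 - 205 + (3 - 205)²) = 1/(-23933*1/29176) - 205*(1 - 205 + (-202)²) = 1/(-3419/4168) - 205*(1 - 205 + 40804) = -4168/3419 - 205*40600 = -4168/3419 - 8323000 = -28456341168/3419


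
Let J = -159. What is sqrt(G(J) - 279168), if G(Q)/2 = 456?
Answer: 4*I*sqrt(17391) ≈ 527.5*I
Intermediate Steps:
G(Q) = 912 (G(Q) = 2*456 = 912)
sqrt(G(J) - 279168) = sqrt(912 - 279168) = sqrt(-278256) = 4*I*sqrt(17391)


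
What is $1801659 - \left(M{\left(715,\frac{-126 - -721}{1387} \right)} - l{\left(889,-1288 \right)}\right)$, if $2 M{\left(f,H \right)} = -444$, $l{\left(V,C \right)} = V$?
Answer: $1802770$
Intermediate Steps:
$M{\left(f,H \right)} = -222$ ($M{\left(f,H \right)} = \frac{1}{2} \left(-444\right) = -222$)
$1801659 - \left(M{\left(715,\frac{-126 - -721}{1387} \right)} - l{\left(889,-1288 \right)}\right) = 1801659 - \left(-222 - 889\right) = 1801659 - -1111 = 1801659 + 1111 = 1802770$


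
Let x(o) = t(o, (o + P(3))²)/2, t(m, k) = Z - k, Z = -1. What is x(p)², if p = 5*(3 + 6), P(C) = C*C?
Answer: 8508889/4 ≈ 2.1272e+6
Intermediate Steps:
P(C) = C²
t(m, k) = -1 - k
p = 45 (p = 5*9 = 45)
x(o) = -½ - (9 + o)²/2 (x(o) = (-1 - (o + 3²)²)/2 = (-1 - (o + 9)²)*(½) = (-1 - (9 + o)²)*(½) = -½ - (9 + o)²/2)
x(p)² = (-½ - (9 + 45)²/2)² = (-½ - ½*54²)² = (-½ - ½*2916)² = (-½ - 1458)² = (-2917/2)² = 8508889/4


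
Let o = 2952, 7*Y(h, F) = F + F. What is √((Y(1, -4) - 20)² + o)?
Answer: 2*√41638/7 ≈ 58.301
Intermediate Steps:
Y(h, F) = 2*F/7 (Y(h, F) = (F + F)/7 = (2*F)/7 = 2*F/7)
√((Y(1, -4) - 20)² + o) = √(((2/7)*(-4) - 20)² + 2952) = √((-8/7 - 20)² + 2952) = √((-148/7)² + 2952) = √(21904/49 + 2952) = √(166552/49) = 2*√41638/7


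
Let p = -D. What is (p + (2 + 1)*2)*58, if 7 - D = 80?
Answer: 4582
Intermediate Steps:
D = -73 (D = 7 - 1*80 = 7 - 80 = -73)
p = 73 (p = -1*(-73) = 73)
(p + (2 + 1)*2)*58 = (73 + (2 + 1)*2)*58 = (73 + 3*2)*58 = (73 + 6)*58 = 79*58 = 4582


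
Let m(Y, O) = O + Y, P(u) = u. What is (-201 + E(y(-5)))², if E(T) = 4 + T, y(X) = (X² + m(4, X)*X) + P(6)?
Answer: 25921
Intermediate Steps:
y(X) = 6 + X² + X*(4 + X) (y(X) = (X² + (X + 4)*X) + 6 = (X² + (4 + X)*X) + 6 = (X² + X*(4 + X)) + 6 = 6 + X² + X*(4 + X))
(-201 + E(y(-5)))² = (-201 + (4 + (6 + (-5)² - 5*(4 - 5))))² = (-201 + (4 + (6 + 25 - 5*(-1))))² = (-201 + (4 + (6 + 25 + 5)))² = (-201 + (4 + 36))² = (-201 + 40)² = (-161)² = 25921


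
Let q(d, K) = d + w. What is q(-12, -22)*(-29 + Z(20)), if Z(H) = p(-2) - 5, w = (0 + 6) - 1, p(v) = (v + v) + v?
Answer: 280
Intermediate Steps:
p(v) = 3*v (p(v) = 2*v + v = 3*v)
w = 5 (w = 6 - 1 = 5)
Z(H) = -11 (Z(H) = 3*(-2) - 5 = -6 - 5 = -11)
q(d, K) = 5 + d (q(d, K) = d + 5 = 5 + d)
q(-12, -22)*(-29 + Z(20)) = (5 - 12)*(-29 - 11) = -7*(-40) = 280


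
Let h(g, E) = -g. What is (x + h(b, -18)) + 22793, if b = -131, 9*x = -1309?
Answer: 205007/9 ≈ 22779.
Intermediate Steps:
x = -1309/9 (x = (⅑)*(-1309) = -1309/9 ≈ -145.44)
(x + h(b, -18)) + 22793 = (-1309/9 - 1*(-131)) + 22793 = (-1309/9 + 131) + 22793 = -130/9 + 22793 = 205007/9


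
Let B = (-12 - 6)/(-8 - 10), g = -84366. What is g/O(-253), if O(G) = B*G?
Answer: 84366/253 ≈ 333.46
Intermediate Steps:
B = 1 (B = -18/(-18) = -18*(-1/18) = 1)
O(G) = G (O(G) = 1*G = G)
g/O(-253) = -84366/(-253) = -84366*(-1/253) = 84366/253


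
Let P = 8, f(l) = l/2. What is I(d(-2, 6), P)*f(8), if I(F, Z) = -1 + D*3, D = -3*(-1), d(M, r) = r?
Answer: 32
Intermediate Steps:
f(l) = l/2 (f(l) = l*(1/2) = l/2)
D = 3 (D = -1*(-3) = 3)
I(F, Z) = 8 (I(F, Z) = -1 + 3*3 = -1 + 9 = 8)
I(d(-2, 6), P)*f(8) = 8*((1/2)*8) = 8*4 = 32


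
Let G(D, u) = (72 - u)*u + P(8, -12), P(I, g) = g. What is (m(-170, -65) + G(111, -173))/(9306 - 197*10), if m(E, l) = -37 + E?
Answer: -10651/1834 ≈ -5.8075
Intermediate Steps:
G(D, u) = -12 + u*(72 - u) (G(D, u) = (72 - u)*u - 12 = u*(72 - u) - 12 = -12 + u*(72 - u))
(m(-170, -65) + G(111, -173))/(9306 - 197*10) = ((-37 - 170) + (-12 - 1*(-173)² + 72*(-173)))/(9306 - 197*10) = (-207 + (-12 - 1*29929 - 12456))/(9306 - 1970) = (-207 + (-12 - 29929 - 12456))/7336 = (-207 - 42397)*(1/7336) = -42604*1/7336 = -10651/1834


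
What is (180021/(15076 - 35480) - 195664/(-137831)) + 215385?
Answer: 605707217447545/2812303724 ≈ 2.1538e+5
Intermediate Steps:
(180021/(15076 - 35480) - 195664/(-137831)) + 215385 = (180021/(-20404) - 195664*(-1/137831)) + 215385 = (180021*(-1/20404) + 195664/137831) + 215385 = (-180021/20404 + 195664/137831) + 215385 = -20820146195/2812303724 + 215385 = 605707217447545/2812303724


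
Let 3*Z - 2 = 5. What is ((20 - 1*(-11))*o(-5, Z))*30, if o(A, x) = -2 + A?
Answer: -6510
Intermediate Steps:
Z = 7/3 (Z = ⅔ + (⅓)*5 = ⅔ + 5/3 = 7/3 ≈ 2.3333)
((20 - 1*(-11))*o(-5, Z))*30 = ((20 - 1*(-11))*(-2 - 5))*30 = ((20 + 11)*(-7))*30 = (31*(-7))*30 = -217*30 = -6510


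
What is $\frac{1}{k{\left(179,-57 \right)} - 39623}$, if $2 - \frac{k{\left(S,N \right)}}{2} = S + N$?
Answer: $- \frac{1}{39863} \approx -2.5086 \cdot 10^{-5}$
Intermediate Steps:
$k{\left(S,N \right)} = 4 - 2 N - 2 S$ ($k{\left(S,N \right)} = 4 - 2 \left(S + N\right) = 4 - 2 \left(N + S\right) = 4 - \left(2 N + 2 S\right) = 4 - 2 N - 2 S$)
$\frac{1}{k{\left(179,-57 \right)} - 39623} = \frac{1}{\left(4 - -114 - 358\right) - 39623} = \frac{1}{\left(4 + 114 - 358\right) - 39623} = \frac{1}{-240 - 39623} = \frac{1}{-39863} = - \frac{1}{39863}$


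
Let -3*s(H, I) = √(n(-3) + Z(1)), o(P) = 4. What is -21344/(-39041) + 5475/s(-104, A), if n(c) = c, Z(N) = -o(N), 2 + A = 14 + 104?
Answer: 21344/39041 + 16425*I*√7/7 ≈ 0.54671 + 6208.1*I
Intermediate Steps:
A = 116 (A = -2 + (14 + 104) = -2 + 118 = 116)
Z(N) = -4 (Z(N) = -1*4 = -4)
s(H, I) = -I*√7/3 (s(H, I) = -√(-3 - 4)/3 = -I*√7/3)
-21344/(-39041) + 5475/s(-104, A) = -21344/(-39041) + 5475/((-I*√7/3)) = -21344*(-1/39041) + 5475*(3*I*√7/7) = 21344/39041 + 16425*I*√7/7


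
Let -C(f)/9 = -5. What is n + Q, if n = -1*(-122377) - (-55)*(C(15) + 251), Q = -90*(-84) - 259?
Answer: 145958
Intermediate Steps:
C(f) = 45 (C(f) = -9*(-5) = 45)
Q = 7301 (Q = 7560 - 259 = 7301)
n = 138657 (n = -1*(-122377) - (-55)*(45 + 251) = 122377 - (-55)*296 = 122377 - 1*(-16280) = 122377 + 16280 = 138657)
n + Q = 138657 + 7301 = 145958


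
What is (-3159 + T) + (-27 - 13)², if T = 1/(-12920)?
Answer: -20142281/12920 ≈ -1559.0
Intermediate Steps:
T = -1/12920 ≈ -7.7399e-5
(-3159 + T) + (-27 - 13)² = (-3159 - 1/12920) + (-27 - 13)² = -40814281/12920 + (-40)² = -40814281/12920 + 1600 = -20142281/12920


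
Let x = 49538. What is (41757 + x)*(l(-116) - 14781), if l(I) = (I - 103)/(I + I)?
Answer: -313048090035/232 ≈ -1.3493e+9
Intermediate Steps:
l(I) = (-103 + I)/(2*I) (l(I) = (-103 + I)/((2*I)) = (-103 + I)*(1/(2*I)) = (-103 + I)/(2*I))
(41757 + x)*(l(-116) - 14781) = (41757 + 49538)*((1/2)*(-103 - 116)/(-116) - 14781) = 91295*((1/2)*(-1/116)*(-219) - 14781) = 91295*(219/232 - 14781) = 91295*(-3428973/232) = -313048090035/232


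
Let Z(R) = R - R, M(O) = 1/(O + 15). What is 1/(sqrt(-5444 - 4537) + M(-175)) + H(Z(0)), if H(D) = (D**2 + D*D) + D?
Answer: -160/255513601 - 76800*I*sqrt(1109)/255513601 ≈ -6.2619e-7 - 0.01001*I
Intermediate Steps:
M(O) = 1/(15 + O)
Z(R) = 0
H(D) = D + 2*D**2 (H(D) = (D**2 + D**2) + D = 2*D**2 + D = D + 2*D**2)
1/(sqrt(-5444 - 4537) + M(-175)) + H(Z(0)) = 1/(sqrt(-5444 - 4537) + 1/(15 - 175)) + 0*(1 + 2*0) = 1/(sqrt(-9981) + 1/(-160)) + 0*(1 + 0) = 1/(3*I*sqrt(1109) - 1/160) + 0*1 = 1/(-1/160 + 3*I*sqrt(1109)) + 0 = 1/(-1/160 + 3*I*sqrt(1109))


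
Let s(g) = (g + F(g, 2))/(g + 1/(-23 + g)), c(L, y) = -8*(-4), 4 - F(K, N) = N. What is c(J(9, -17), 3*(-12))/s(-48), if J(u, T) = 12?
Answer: 54544/1633 ≈ 33.401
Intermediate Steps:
F(K, N) = 4 - N
c(L, y) = 32
s(g) = (2 + g)/(g + 1/(-23 + g)) (s(g) = (g + (4 - 1*2))/(g + 1/(-23 + g)) = (g + (4 - 2))/(g + 1/(-23 + g)) = (g + 2)/(g + 1/(-23 + g)) = (2 + g)/(g + 1/(-23 + g)))
c(J(9, -17), 3*(-12))/s(-48) = 32/(((-46 + (-48)**2 - 21*(-48))/(1 + (-48)**2 - 23*(-48)))) = 32/(((-46 + 2304 + 1008)/(1 + 2304 + 1104))) = 32/((3266/3409)) = 32/(((1/3409)*3266)) = 32/(3266/3409) = 32*(3409/3266) = 54544/1633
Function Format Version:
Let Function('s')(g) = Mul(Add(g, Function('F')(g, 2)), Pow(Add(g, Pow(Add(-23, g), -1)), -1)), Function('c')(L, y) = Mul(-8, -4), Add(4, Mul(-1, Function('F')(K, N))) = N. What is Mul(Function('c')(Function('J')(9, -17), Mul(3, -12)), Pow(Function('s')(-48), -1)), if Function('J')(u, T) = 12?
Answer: Rational(54544, 1633) ≈ 33.401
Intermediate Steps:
Function('F')(K, N) = Add(4, Mul(-1, N))
Function('c')(L, y) = 32
Function('s')(g) = Mul(Pow(Add(g, Pow(Add(-23, g), -1)), -1), Add(2, g)) (Function('s')(g) = Mul(Add(g, Add(4, Mul(-1, 2))), Pow(Add(g, Pow(Add(-23, g), -1)), -1)) = Mul(Add(g, Add(4, -2)), Pow(Add(g, Pow(Add(-23, g), -1)), -1)) = Mul(Add(g, 2), Pow(Add(g, Pow(Add(-23, g), -1)), -1)) = Mul(Add(2, g), Pow(Add(g, Pow(Add(-23, g), -1)), -1)) = Mul(Pow(Add(g, Pow(Add(-23, g), -1)), -1), Add(2, g)))
Mul(Function('c')(Function('J')(9, -17), Mul(3, -12)), Pow(Function('s')(-48), -1)) = Mul(32, Pow(Mul(Pow(Add(1, Pow(-48, 2), Mul(-23, -48)), -1), Add(-46, Pow(-48, 2), Mul(-21, -48))), -1)) = Mul(32, Pow(Mul(Pow(Add(1, 2304, 1104), -1), Add(-46, 2304, 1008)), -1)) = Mul(32, Pow(Mul(Pow(3409, -1), 3266), -1)) = Mul(32, Pow(Mul(Rational(1, 3409), 3266), -1)) = Mul(32, Pow(Rational(3266, 3409), -1)) = Mul(32, Rational(3409, 3266)) = Rational(54544, 1633)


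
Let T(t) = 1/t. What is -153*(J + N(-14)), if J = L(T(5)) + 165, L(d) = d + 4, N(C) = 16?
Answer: -141678/5 ≈ -28336.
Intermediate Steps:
L(d) = 4 + d
J = 846/5 (J = (4 + 1/5) + 165 = 21/5 + 165 = 846/5 ≈ 169.20)
-153*(J + N(-14)) = -153*(846/5 + 16) = -153*926/5 = -141678/5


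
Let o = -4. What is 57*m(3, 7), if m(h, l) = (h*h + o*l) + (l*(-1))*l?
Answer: -3876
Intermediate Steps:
m(h, l) = h² - l² - 4*l (m(h, l) = (h*h - 4*l) + (l*(-1))*l = (h² - 4*l) + (-l)*l = (h² - 4*l) - l² = h² - l² - 4*l)
57*m(3, 7) = 57*(3² - 1*7² - 4*7) = 57*(9 - 1*49 - 28) = 57*(9 - 49 - 28) = 57*(-68) = -3876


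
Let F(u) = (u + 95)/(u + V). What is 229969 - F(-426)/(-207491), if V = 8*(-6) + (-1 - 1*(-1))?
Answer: 22617619947577/98350734 ≈ 2.2997e+5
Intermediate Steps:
V = -48 (V = -48 + (-1 + 1) = -48 + 0 = -48)
F(u) = (95 + u)/(-48 + u) (F(u) = (u + 95)/(u - 48) = (95 + u)/(-48 + u))
229969 - F(-426)/(-207491) = 229969 - (95 - 426)/(-48 - 426)/(-207491) = 229969 - -331/(-474)*(-1)/207491 = 229969 - (-1/474*(-331))*(-1)/207491 = 229969 - 331*(-1)/(474*207491) = 229969 - 1*(-331/98350734) = 229969 + 331/98350734 = 22617619947577/98350734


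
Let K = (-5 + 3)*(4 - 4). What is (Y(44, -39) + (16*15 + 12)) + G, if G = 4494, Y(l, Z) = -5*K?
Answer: 4746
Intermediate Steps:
K = 0 (K = -2*0 = 0)
Y(l, Z) = 0 (Y(l, Z) = -5*0 = 0)
(Y(44, -39) + (16*15 + 12)) + G = (0 + (16*15 + 12)) + 4494 = (0 + (240 + 12)) + 4494 = (0 + 252) + 4494 = 252 + 4494 = 4746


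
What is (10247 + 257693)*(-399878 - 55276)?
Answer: -121953962760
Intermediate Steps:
(10247 + 257693)*(-399878 - 55276) = 267940*(-455154) = -121953962760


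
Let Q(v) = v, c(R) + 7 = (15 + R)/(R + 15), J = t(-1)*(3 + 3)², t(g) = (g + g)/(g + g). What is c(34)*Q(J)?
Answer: -216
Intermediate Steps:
t(g) = 1 (t(g) = (2*g)/((2*g)) = (2*g)*(1/(2*g)) = 1)
J = 36 (J = 1*(3 + 3)² = 1*6² = 1*36 = 36)
c(R) = -6 (c(R) = -7 + (15 + R)/(R + 15) = -7 + (15 + R)/(15 + R) = -7 + 1 = -6)
c(34)*Q(J) = -6*36 = -216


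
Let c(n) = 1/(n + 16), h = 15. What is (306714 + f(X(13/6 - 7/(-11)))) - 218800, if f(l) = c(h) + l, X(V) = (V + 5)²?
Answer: 11879781235/135036 ≈ 87975.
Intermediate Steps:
c(n) = 1/(16 + n)
X(V) = (5 + V)²
f(l) = 1/31 + l (f(l) = 1/(16 + 15) + l = 1/31 + l)
(306714 + f(X(13/6 - 7/(-11)))) - 218800 = (306714 + (1/31 + (5 + (13/6 - 7/(-11)))²)) - 218800 = (306714 + (1/31 + (5 + (13*(⅙) - 7*(-1/11)))²)) - 218800 = (306714 + (1/31 + (5 + (13/6 + 7/11))²)) - 218800 = (306714 + (1/31 + (5 + 185/66)²)) - 218800 = (306714 + (1/31 + (515/66)²)) - 218800 = (306714 + (1/31 + 265225/4356)) - 218800 = (306714 + 8226331/135036) - 218800 = 41425658035/135036 - 218800 = 11879781235/135036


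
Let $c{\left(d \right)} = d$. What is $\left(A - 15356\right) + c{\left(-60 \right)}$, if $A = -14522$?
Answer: $-29938$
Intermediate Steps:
$\left(A - 15356\right) + c{\left(-60 \right)} = \left(-14522 - 15356\right) - 60 = -29878 - 60 = -29938$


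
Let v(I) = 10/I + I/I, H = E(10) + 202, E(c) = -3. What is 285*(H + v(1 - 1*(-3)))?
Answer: 115425/2 ≈ 57713.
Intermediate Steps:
H = 199 (H = -3 + 202 = 199)
v(I) = 1 + 10/I (v(I) = 10/I + 1 = 1 + 10/I)
285*(H + v(1 - 1*(-3))) = 285*(199 + (10 + (1 - 1*(-3)))/(1 - 1*(-3))) = 285*(199 + (10 + (1 + 3))/(1 + 3)) = 285*(199 + (10 + 4)/4) = 285*(199 + (¼)*14) = 285*(199 + 7/2) = 285*(405/2) = 115425/2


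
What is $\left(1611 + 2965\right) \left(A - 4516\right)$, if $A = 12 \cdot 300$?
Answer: $-4191616$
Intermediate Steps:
$A = 3600$
$\left(1611 + 2965\right) \left(A - 4516\right) = \left(1611 + 2965\right) \left(3600 - 4516\right) = 4576 \left(-916\right) = -4191616$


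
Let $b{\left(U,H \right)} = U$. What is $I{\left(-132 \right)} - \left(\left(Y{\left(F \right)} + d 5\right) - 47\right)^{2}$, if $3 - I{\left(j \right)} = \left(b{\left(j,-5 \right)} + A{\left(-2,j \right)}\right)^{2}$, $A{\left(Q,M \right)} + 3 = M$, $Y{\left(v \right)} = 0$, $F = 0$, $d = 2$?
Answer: $-72655$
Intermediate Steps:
$A{\left(Q,M \right)} = -3 + M$
$I{\left(j \right)} = 3 - \left(-3 + 2 j\right)^{2}$ ($I{\left(j \right)} = 3 - \left(j + \left(-3 + j\right)\right)^{2} = 3 - \left(-3 + 2 j\right)^{2}$)
$I{\left(-132 \right)} - \left(\left(Y{\left(F \right)} + d 5\right) - 47\right)^{2} = \left(3 - \left(-3 + 2 \left(-132\right)\right)^{2}\right) - \left(\left(0 + 2 \cdot 5\right) - 47\right)^{2} = \left(3 - \left(-3 - 264\right)^{2}\right) - \left(\left(0 + 10\right) - 47\right)^{2} = \left(3 - \left(-267\right)^{2}\right) - \left(10 - 47\right)^{2} = \left(3 - 71289\right) - \left(-37\right)^{2} = \left(3 - 71289\right) - 1369 = -71286 - 1369 = -72655$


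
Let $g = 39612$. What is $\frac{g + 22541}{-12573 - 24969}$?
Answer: $- \frac{62153}{37542} \approx -1.6556$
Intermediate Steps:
$\frac{g + 22541}{-12573 - 24969} = \frac{39612 + 22541}{-12573 - 24969} = \frac{62153}{-37542} = 62153 \left(- \frac{1}{37542}\right) = - \frac{62153}{37542}$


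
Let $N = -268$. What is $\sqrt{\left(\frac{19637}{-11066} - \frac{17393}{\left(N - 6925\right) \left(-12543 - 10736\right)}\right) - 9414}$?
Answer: $\frac{i \sqrt{32328544213834671321824120310}}{1852955742902} \approx 97.035 i$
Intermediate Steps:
$\sqrt{\left(\frac{19637}{-11066} - \frac{17393}{\left(N - 6925\right) \left(-12543 - 10736\right)}\right) - 9414} = \sqrt{\left(\frac{19637}{-11066} - \frac{17393}{\left(-268 - 6925\right) \left(-12543 - 10736\right)}\right) - 9414} = \sqrt{\left(19637 \left(- \frac{1}{11066}\right) - \frac{17393}{\left(-7193\right) \left(-23279\right)}\right) - 9414} = \sqrt{\left(- \frac{19637}{11066} - \frac{17393}{167445847}\right) - 9414} = \sqrt{- \frac{3288326568477}{1852955742902} - 9414} = \sqrt{- \frac{17447013690247905}{1852955742902}} = \frac{i \sqrt{32328544213834671321824120310}}{1852955742902}$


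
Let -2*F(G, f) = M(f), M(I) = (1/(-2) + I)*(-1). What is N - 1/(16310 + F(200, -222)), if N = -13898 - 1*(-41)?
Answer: -897864319/64795 ≈ -13857.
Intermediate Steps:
M(I) = 1/2 - I (M(I) = (-1/2 + I)*(-1) = 1/2 - I)
F(G, f) = -1/4 + f/2 (F(G, f) = -(1/2 - f)/2 = -1/4 + f/2)
N = -13857 (N = -13898 + 41 = -13857)
N - 1/(16310 + F(200, -222)) = -13857 - 1/(16310 + (-1/4 + (1/2)*(-222))) = -13857 - 1/(16310 + (-1/4 - 111)) = -13857 - 1/(16310 - 445/4) = -13857 - 1/64795/4 = -13857 - 1*4/64795 = -13857 - 4/64795 = -897864319/64795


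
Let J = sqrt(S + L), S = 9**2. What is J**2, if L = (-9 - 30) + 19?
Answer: 61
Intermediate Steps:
L = -20 (L = -39 + 19 = -20)
S = 81
J = sqrt(61) (J = sqrt(81 - 20) = sqrt(61) ≈ 7.8102)
J**2 = (sqrt(61))**2 = 61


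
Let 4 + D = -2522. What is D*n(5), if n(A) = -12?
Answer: 30312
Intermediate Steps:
D = -2526 (D = -4 - 2522 = -2526)
D*n(5) = -2526*(-12) = 30312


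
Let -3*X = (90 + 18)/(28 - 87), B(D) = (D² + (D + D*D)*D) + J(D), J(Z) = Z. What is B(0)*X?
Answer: 0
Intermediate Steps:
B(D) = D + D² + D*(D + D²) (B(D) = (D² + (D + D*D)*D) + D = (D² + (D + D²)*D) + D = (D² + D*(D + D²)) + D = D + D² + D*(D + D²))
X = 36/59 (X = -(90 + 18)/(3*(28 - 87)) = -36/(-59) = -36*(-1)/59 = -⅓*(-108/59) = 36/59 ≈ 0.61017)
B(0)*X = (0*(1 + 0² + 2*0))*(36/59) = (0*(1 + 0 + 0))*(36/59) = (0*1)*(36/59) = 0*(36/59) = 0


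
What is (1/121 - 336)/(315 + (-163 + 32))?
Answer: -40655/22264 ≈ -1.8260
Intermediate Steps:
(1/121 - 336)/(315 + (-163 + 32)) = (1/121 - 336)/(315 - 131) = -40655/121/184 = -40655/121*1/184 = -40655/22264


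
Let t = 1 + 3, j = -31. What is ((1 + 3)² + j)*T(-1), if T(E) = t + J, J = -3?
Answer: -15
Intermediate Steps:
t = 4
T(E) = 1 (T(E) = 4 - 3 = 1)
((1 + 3)² + j)*T(-1) = ((1 + 3)² - 31)*1 = (4² - 31)*1 = (16 - 31)*1 = -15*1 = -15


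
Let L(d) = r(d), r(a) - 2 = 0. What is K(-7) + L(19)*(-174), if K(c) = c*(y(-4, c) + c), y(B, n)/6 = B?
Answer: -131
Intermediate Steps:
r(a) = 2 (r(a) = 2 + 0 = 2)
L(d) = 2
y(B, n) = 6*B
K(c) = c*(-24 + c) (K(c) = c*(6*(-4) + c) = c*(-24 + c))
K(-7) + L(19)*(-174) = -7*(-24 - 7) + 2*(-174) = -7*(-31) - 348 = 217 - 348 = -131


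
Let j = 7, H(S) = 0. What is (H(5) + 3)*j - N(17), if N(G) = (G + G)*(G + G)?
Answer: -1135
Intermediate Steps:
N(G) = 4*G² (N(G) = (2*G)*(2*G) = 4*G²)
(H(5) + 3)*j - N(17) = (0 + 3)*7 - 4*17² = 3*7 - 4*289 = 21 - 1*1156 = 21 - 1156 = -1135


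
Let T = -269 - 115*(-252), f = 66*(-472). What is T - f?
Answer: 59863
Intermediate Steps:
f = -31152
T = 28711 (T = -269 + 28980 = 28711)
T - f = 28711 - 1*(-31152) = 28711 + 31152 = 59863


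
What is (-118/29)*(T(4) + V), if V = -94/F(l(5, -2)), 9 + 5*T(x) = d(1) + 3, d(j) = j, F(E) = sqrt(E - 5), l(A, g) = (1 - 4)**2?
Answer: 5664/29 ≈ 195.31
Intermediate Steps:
l(A, g) = 9 (l(A, g) = (-3)**2 = 9)
F(E) = sqrt(-5 + E)
T(x) = -1 (T(x) = -9/5 + (1 + 3)/5 = -9/5 + (1/5)*4 = -9/5 + 4/5 = -1)
V = -47 (V = -94/sqrt(-5 + 9) = -94/(sqrt(4)) = -94/2 = -94*1/2 = -47)
(-118/29)*(T(4) + V) = (-118/29)*(-1 - 47) = -118*1/29*(-48) = -118/29*(-48) = 5664/29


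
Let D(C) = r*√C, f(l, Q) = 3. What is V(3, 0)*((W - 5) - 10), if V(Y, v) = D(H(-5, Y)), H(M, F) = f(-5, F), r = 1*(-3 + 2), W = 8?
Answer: 7*√3 ≈ 12.124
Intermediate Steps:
r = -1 (r = 1*(-1) = -1)
H(M, F) = 3
D(C) = -√C
V(Y, v) = -√3
V(3, 0)*((W - 5) - 10) = (-√3)*((8 - 5) - 10) = (-√3)*(3 - 10) = -√3*(-7) = 7*√3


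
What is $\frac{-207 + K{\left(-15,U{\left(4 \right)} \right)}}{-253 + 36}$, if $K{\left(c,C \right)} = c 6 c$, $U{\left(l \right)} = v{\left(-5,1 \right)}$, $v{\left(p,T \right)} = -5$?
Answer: $- \frac{1143}{217} \approx -5.2673$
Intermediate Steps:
$U{\left(l \right)} = -5$
$K{\left(c,C \right)} = 6 c^{2}$ ($K{\left(c,C \right)} = 6 c c = 6 c^{2}$)
$\frac{-207 + K{\left(-15,U{\left(4 \right)} \right)}}{-253 + 36} = \frac{-207 + 6 \left(-15\right)^{2}}{-253 + 36} = \frac{-207 + 6 \cdot 225}{-217} = \left(-207 + 1350\right) \left(- \frac{1}{217}\right) = 1143 \left(- \frac{1}{217}\right) = - \frac{1143}{217}$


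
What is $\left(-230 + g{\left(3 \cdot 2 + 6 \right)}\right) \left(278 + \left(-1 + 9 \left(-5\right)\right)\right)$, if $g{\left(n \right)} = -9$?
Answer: $-55448$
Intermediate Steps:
$\left(-230 + g{\left(3 \cdot 2 + 6 \right)}\right) \left(278 + \left(-1 + 9 \left(-5\right)\right)\right) = \left(-230 - 9\right) \left(278 + \left(-1 + 9 \left(-5\right)\right)\right) = - 239 \left(278 - 46\right) = \left(-239\right) 232 = -55448$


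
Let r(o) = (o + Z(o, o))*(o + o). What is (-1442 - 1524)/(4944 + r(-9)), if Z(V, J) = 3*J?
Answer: -1483/2796 ≈ -0.53040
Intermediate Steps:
r(o) = 8*o**2 (r(o) = (o + 3*o)*(o + o) = (4*o)*(2*o) = 8*o**2)
(-1442 - 1524)/(4944 + r(-9)) = (-1442 - 1524)/(4944 + 8*(-9)**2) = -2966/(4944 + 8*81) = -2966/(4944 + 648) = -2966/5592 = -2966*1/5592 = -1483/2796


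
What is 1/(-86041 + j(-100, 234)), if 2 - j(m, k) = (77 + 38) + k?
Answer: -1/86388 ≈ -1.1576e-5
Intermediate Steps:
j(m, k) = -113 - k (j(m, k) = 2 - ((77 + 38) + k) = 2 - (115 + k) = 2 + (-115 - k) = -113 - k)
1/(-86041 + j(-100, 234)) = 1/(-86041 + (-113 - 1*234)) = 1/(-86041 + (-113 - 234)) = 1/(-86041 - 347) = 1/(-86388) = -1/86388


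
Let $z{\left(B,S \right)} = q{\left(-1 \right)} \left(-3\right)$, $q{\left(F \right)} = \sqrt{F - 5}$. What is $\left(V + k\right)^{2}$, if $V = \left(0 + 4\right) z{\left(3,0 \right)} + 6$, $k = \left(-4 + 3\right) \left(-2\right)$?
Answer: $-800 - 192 i \sqrt{6} \approx -800.0 - 470.3 i$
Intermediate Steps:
$q{\left(F \right)} = \sqrt{-5 + F}$
$z{\left(B,S \right)} = - 3 i \sqrt{6}$ ($z{\left(B,S \right)} = \sqrt{-5 - 1} \left(-3\right) = \sqrt{-6} \left(-3\right) = i \sqrt{6} \left(-3\right) = - 3 i \sqrt{6}$)
$k = 2$ ($k = \left(-1\right) \left(-2\right) = 2$)
$V = 6 - 12 i \sqrt{6}$ ($V = \left(0 + 4\right) \left(- 3 i \sqrt{6}\right) + 6 = 4 \left(- 3 i \sqrt{6}\right) + 6 = - 12 i \sqrt{6} + 6 = 6 - 12 i \sqrt{6} \approx 6.0 - 29.394 i$)
$\left(V + k\right)^{2} = \left(\left(6 - 12 i \sqrt{6}\right) + 2\right)^{2} = \left(8 - 12 i \sqrt{6}\right)^{2}$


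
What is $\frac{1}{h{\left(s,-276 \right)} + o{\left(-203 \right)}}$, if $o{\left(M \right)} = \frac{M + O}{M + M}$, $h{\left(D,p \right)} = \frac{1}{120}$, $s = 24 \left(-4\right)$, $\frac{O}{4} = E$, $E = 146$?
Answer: $- \frac{24360}{22657} \approx -1.0752$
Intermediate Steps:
$O = 584$ ($O = 4 \cdot 146 = 584$)
$s = -96$
$h{\left(D,p \right)} = \frac{1}{120}$
$o{\left(M \right)} = \frac{584 + M}{2 M}$ ($o{\left(M \right)} = \frac{M + 584}{M + M} = \frac{584 + M}{2 M}$)
$\frac{1}{h{\left(s,-276 \right)} + o{\left(-203 \right)}} = \frac{1}{\frac{1}{120} + \frac{584 - 203}{2 \left(-203\right)}} = \frac{1}{\frac{1}{120} + \frac{1}{2} \left(- \frac{1}{203}\right) 381} = \frac{1}{\frac{1}{120} - \frac{381}{406}} = \frac{1}{- \frac{22657}{24360}} = - \frac{24360}{22657}$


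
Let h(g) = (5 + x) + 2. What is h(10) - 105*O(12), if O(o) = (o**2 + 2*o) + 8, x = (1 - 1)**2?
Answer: -18473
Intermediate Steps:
x = 0 (x = 0**2 = 0)
h(g) = 7 (h(g) = (5 + 0) + 2 = 5 + 2 = 7)
O(o) = 8 + o**2 + 2*o
h(10) - 105*O(12) = 7 - 105*(8 + 12**2 + 2*12) = 7 - 105*(8 + 144 + 24) = 7 - 105*176 = 7 - 18480 = -18473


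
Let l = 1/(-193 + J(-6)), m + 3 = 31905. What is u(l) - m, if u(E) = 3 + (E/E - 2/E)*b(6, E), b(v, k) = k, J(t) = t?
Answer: -6348300/199 ≈ -31901.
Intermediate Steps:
m = 31902 (m = -3 + 31905 = 31902)
l = -1/199 (l = 1/(-193 - 6) = 1/(-199) = -1/199 ≈ -0.0050251)
u(E) = 3 + E*(1 - 2/E) (u(E) = 3 + (E/E - 2/E)*E = 3 + (1 - 2/E)*E = 3 + E*(1 - 2/E))
u(l) - m = (1 - 1/199) - 1*31902 = 198/199 - 31902 = -6348300/199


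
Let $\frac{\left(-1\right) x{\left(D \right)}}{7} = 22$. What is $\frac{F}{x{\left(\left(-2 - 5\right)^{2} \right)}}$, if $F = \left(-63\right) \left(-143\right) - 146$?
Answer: $- \frac{8863}{154} \approx -57.552$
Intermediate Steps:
$x{\left(D \right)} = -154$ ($x{\left(D \right)} = \left(-7\right) 22 = -154$)
$F = 8863$ ($F = 9009 - 146 = 8863$)
$\frac{F}{x{\left(\left(-2 - 5\right)^{2} \right)}} = \frac{8863}{-154} = 8863 \left(- \frac{1}{154}\right) = - \frac{8863}{154}$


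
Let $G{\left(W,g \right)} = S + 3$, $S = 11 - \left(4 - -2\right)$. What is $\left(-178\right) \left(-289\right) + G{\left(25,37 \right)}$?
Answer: $51450$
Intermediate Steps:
$S = 5$ ($S = 11 - \left(4 + 2\right) = 11 - 6 = 5$)
$G{\left(W,g \right)} = 8$ ($G{\left(W,g \right)} = 5 + 3 = 8$)
$\left(-178\right) \left(-289\right) + G{\left(25,37 \right)} = \left(-178\right) \left(-289\right) + 8 = 51442 + 8 = 51450$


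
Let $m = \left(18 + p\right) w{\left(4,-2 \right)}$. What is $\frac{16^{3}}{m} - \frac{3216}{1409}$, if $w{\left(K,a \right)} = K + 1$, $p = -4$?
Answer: $\frac{2773072}{49315} \approx 56.232$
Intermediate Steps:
$w{\left(K,a \right)} = 1 + K$
$m = 70$ ($m = \left(18 - 4\right) \left(1 + 4\right) = 14 \cdot 5 = 70$)
$\frac{16^{3}}{m} - \frac{3216}{1409} = \frac{16^{3}}{70} - \frac{3216}{1409} = 4096 \cdot \frac{1}{70} - \frac{3216}{1409} = \frac{2048}{35} - \frac{3216}{1409} = \frac{2773072}{49315}$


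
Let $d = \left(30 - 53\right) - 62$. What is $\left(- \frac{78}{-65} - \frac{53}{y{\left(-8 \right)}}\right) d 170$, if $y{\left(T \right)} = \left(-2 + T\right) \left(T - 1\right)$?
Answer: $- \frac{79475}{9} \approx -8830.6$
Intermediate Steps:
$d = -85$ ($d = \left(30 - 53\right) - 62 = -23 - 62 = -85$)
$y{\left(T \right)} = \left(-1 + T\right) \left(-2 + T\right)$ ($y{\left(T \right)} = \left(-2 + T\right) \left(-1 + T\right) = \left(-1 + T\right) \left(-2 + T\right)$)
$\left(- \frac{78}{-65} - \frac{53}{y{\left(-8 \right)}}\right) d 170 = \left(- \frac{78}{-65} - \frac{53}{2 + \left(-8\right)^{2} - -24}\right) \left(-85\right) 170 = \left(\left(-78\right) \left(- \frac{1}{65}\right) - \frac{53}{2 + 64 + 24}\right) \left(-85\right) 170 = \left(\frac{6}{5} - \frac{53}{90}\right) \left(-85\right) 170 = \frac{11}{18} \left(-85\right) 170 = \left(- \frac{935}{18}\right) 170 = - \frac{79475}{9}$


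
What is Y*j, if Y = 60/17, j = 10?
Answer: 600/17 ≈ 35.294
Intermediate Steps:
Y = 60/17 (Y = 60*(1/17) = 60/17 ≈ 3.5294)
Y*j = (60/17)*10 = 600/17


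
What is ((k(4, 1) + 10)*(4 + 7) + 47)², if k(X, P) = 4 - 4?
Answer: 24649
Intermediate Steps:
k(X, P) = 0
((k(4, 1) + 10)*(4 + 7) + 47)² = ((0 + 10)*(4 + 7) + 47)² = (10*11 + 47)² = (110 + 47)² = 157² = 24649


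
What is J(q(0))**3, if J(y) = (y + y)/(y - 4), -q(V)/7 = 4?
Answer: 343/64 ≈ 5.3594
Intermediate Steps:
q(V) = -28 (q(V) = -7*4 = -28)
J(y) = 2*y/(-4 + y) (J(y) = (2*y)/(-4 + y) = 2*y/(-4 + y))
J(q(0))**3 = (2*(-28)/(-4 - 28))**3 = (2*(-28)/(-32))**3 = (2*(-28)*(-1/32))**3 = (7/4)**3 = 343/64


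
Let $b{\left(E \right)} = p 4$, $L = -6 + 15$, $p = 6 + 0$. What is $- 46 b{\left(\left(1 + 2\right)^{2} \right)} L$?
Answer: $-9936$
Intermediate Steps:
$p = 6$
$L = 9$
$b{\left(E \right)} = 24$ ($b{\left(E \right)} = 6 \cdot 4 = 24$)
$- 46 b{\left(\left(1 + 2\right)^{2} \right)} L = \left(-46\right) 24 \cdot 9 = \left(-1104\right) 9 = -9936$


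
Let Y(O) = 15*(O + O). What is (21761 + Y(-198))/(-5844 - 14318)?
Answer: -15821/20162 ≈ -0.78469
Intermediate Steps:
Y(O) = 30*O (Y(O) = 15*(2*O) = 30*O)
(21761 + Y(-198))/(-5844 - 14318) = (21761 + 30*(-198))/(-5844 - 14318) = (21761 - 5940)/(-20162) = 15821*(-1/20162) = -15821/20162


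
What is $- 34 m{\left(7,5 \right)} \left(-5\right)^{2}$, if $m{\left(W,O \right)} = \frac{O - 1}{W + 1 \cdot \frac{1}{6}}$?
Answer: $- \frac{20400}{43} \approx -474.42$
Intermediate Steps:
$m{\left(W,O \right)} = \frac{-1 + O}{\frac{1}{6} + W}$ ($m{\left(W,O \right)} = \frac{-1 + O}{W + 1 \cdot \frac{1}{6}} = \frac{-1 + O}{W + \frac{1}{6}} = \frac{-1 + O}{\frac{1}{6} + W}$)
$- 34 m{\left(7,5 \right)} \left(-5\right)^{2} = - 34 \frac{6 \left(-1 + 5\right)}{1 + 6 \cdot 7} \left(-5\right)^{2} = - 34 \cdot 6 \frac{1}{1 + 42} \cdot 4 \cdot 25 = - 34 \cdot 6 \cdot \frac{1}{43} \cdot 4 \cdot 25 = \left(-34\right) \frac{24}{43} \cdot 25 = \left(- \frac{816}{43}\right) 25 = - \frac{20400}{43}$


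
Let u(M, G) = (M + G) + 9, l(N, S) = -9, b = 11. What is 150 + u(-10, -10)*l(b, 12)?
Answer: 249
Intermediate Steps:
u(M, G) = 9 + G + M (u(M, G) = (G + M) + 9 = 9 + G + M)
150 + u(-10, -10)*l(b, 12) = 150 + (9 - 10 - 10)*(-9) = 150 - 11*(-9) = 150 + 99 = 249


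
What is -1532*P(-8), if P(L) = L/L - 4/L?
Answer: -2298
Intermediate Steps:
P(L) = 1 - 4/L
-1532*P(-8) = -1532*(-4 - 8)/(-8) = -(-383)*(-12)/2 = -1532*3/2 = -2298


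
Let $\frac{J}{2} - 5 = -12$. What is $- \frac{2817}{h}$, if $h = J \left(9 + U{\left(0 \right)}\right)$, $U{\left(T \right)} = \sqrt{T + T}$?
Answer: $\frac{313}{14} \approx 22.357$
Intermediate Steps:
$U{\left(T \right)} = \sqrt{2} \sqrt{T}$ ($U{\left(T \right)} = \sqrt{2 T} = \sqrt{2} \sqrt{T}$)
$J = -14$ ($J = 10 + 2 \left(-12\right) = 10 - 24 = -14$)
$h = -126$ ($h = - 14 \left(9 + \sqrt{2} \sqrt{0}\right) = - 14 \left(9 + \sqrt{2} \cdot 0\right) = - 14 \left(9 + 0\right) = \left(-14\right) 9 = -126$)
$- \frac{2817}{h} = - \frac{2817}{-126} = \left(-2817\right) \left(- \frac{1}{126}\right) = \frac{313}{14}$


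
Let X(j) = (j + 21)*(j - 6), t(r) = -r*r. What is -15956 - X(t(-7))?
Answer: -17496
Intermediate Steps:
t(r) = -r**2
X(j) = (-6 + j)*(21 + j) (X(j) = (21 + j)*(-6 + j) = (-6 + j)*(21 + j))
-15956 - X(t(-7)) = -15956 - (-126 + (-1*(-7)**2)**2 + 15*(-1*(-7)**2)) = -15956 - (-126 + (-1*49)**2 + 15*(-1*49)) = -15956 - (-126 + (-49)**2 + 15*(-49)) = -15956 - (-126 + 2401 - 735) = -15956 - 1*1540 = -15956 - 1540 = -17496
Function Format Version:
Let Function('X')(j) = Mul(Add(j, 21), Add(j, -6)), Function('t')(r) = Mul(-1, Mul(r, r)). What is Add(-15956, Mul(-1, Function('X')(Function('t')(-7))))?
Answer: -17496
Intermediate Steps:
Function('t')(r) = Mul(-1, Pow(r, 2))
Function('X')(j) = Mul(Add(-6, j), Add(21, j)) (Function('X')(j) = Mul(Add(21, j), Add(-6, j)) = Mul(Add(-6, j), Add(21, j)))
Add(-15956, Mul(-1, Function('X')(Function('t')(-7)))) = Add(-15956, Mul(-1, Add(-126, Pow(Mul(-1, Pow(-7, 2)), 2), Mul(15, Mul(-1, Pow(-7, 2)))))) = Add(-15956, Mul(-1, Add(-126, Pow(Mul(-1, 49), 2), Mul(15, Mul(-1, 49))))) = Add(-15956, Mul(-1, Add(-126, Pow(-49, 2), Mul(15, -49)))) = Add(-15956, Mul(-1, Add(-126, 2401, -735))) = Add(-15956, Mul(-1, 1540)) = Add(-15956, -1540) = -17496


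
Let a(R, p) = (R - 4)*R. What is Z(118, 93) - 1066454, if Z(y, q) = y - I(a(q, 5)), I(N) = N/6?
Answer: -2135431/2 ≈ -1.0677e+6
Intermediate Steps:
a(R, p) = R*(-4 + R) (a(R, p) = (-4 + R)*R = R*(-4 + R))
I(N) = N/6 (I(N) = N*(⅙) = N/6)
Z(y, q) = y - q*(-4 + q)/6
Z(118, 93) - 1066454 = (118 - ⅙*93*(-4 + 93)) - 1066454 = (118 - ⅙*93*89) - 1066454 = (118 - 2759/2) - 1066454 = -2523/2 - 1066454 = -2135431/2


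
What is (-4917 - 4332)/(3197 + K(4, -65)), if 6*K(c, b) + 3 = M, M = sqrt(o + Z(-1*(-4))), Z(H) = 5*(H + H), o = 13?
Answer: -532159713/183916994 + 27747*sqrt(53)/183916994 ≈ -2.8924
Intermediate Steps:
Z(H) = 10*H (Z(H) = 5*(2*H) = 10*H)
M = sqrt(53) (M = sqrt(13 + 10*(-1*(-4))) = sqrt(13 + 10*4) = sqrt(13 + 40) = sqrt(53) ≈ 7.2801)
K(c, b) = -1/2 + sqrt(53)/6
(-4917 - 4332)/(3197 + K(4, -65)) = (-4917 - 4332)/(3197 + (-1/2 + sqrt(53)/6)) = -9249/(6393/2 + sqrt(53)/6)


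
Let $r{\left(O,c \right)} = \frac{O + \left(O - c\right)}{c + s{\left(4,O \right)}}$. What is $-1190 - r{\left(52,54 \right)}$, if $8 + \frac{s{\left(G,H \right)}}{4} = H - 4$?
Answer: $- \frac{127355}{107} \approx -1190.2$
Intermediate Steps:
$s{\left(G,H \right)} = -48 + 4 H$ ($s{\left(G,H \right)} = -32 + 4 \left(H - 4\right) = -32 + 4 \left(-4 + H\right) = -32 + \left(-16 + 4 H\right) = -48 + 4 H$)
$r{\left(O,c \right)} = \frac{- c + 2 O}{-48 + c + 4 O}$ ($r{\left(O,c \right)} = \frac{O + \left(O - c\right)}{c + \left(-48 + 4 O\right)} = \frac{- c + 2 O}{-48 + c + 4 O}$)
$-1190 - r{\left(52,54 \right)} = -1190 - \frac{\left(-1\right) 54 + 2 \cdot 52}{-48 + 54 + 4 \cdot 52} = -1190 - \frac{-54 + 104}{-48 + 54 + 208} = -1190 - \frac{1}{214} \cdot 50 = -1190 - \frac{25}{107} = - \frac{127355}{107}$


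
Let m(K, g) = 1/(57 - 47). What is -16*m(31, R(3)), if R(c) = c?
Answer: -8/5 ≈ -1.6000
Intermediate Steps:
m(K, g) = 1/10
-16*m(31, R(3)) = -16*1/10 = -8/5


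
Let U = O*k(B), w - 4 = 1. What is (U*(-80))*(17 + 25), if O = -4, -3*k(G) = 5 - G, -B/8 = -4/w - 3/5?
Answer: 27776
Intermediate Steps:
w = 5 (w = 4 + 1 = 5)
B = 56/5 (B = -8*(-4/5 - 3/5) = -8*(-4*⅕ - 3*⅕) = -8*(-⅘ - ⅗) = -8*(-7/5) = 56/5 ≈ 11.200)
k(G) = -5/3 + G/3 (k(G) = -(5 - G)/3 = -5/3 + G/3)
U = -124/15 (U = -4*(-5/3 + (⅓)*(56/5)) = -4*(-5/3 + 56/15) = -4*31/15 = -124/15 ≈ -8.2667)
(U*(-80))*(17 + 25) = (-124/15*(-80))*(17 + 25) = (1984/3)*42 = 27776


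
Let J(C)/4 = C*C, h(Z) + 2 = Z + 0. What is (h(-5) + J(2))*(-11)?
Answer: -99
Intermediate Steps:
h(Z) = -2 + Z (h(Z) = -2 + (Z + 0) = -2 + Z)
J(C) = 4*C**2 (J(C) = 4*(C*C) = 4*C**2)
(h(-5) + J(2))*(-11) = ((-2 - 5) + 4*2**2)*(-11) = (-7 + 4*4)*(-11) = (-7 + 16)*(-11) = 9*(-11) = -99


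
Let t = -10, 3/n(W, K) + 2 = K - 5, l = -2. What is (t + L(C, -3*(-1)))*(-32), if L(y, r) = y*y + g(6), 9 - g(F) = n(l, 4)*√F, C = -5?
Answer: -768 - 32*√6 ≈ -846.38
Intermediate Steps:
n(W, K) = 3/(-7 + K) (n(W, K) = 3/(-2 + (K - 5)) = 3/(-2 + (-5 + K)) = 3/(-7 + K))
g(F) = 9 + √F (g(F) = 9 - 3/(-7 + 4)*√F = 9 - 3/(-3)*√F = 9 - 3*(-⅓)*√F = 9 - (-1)*√F = 9 + √F)
L(y, r) = 9 + √6 + y² (L(y, r) = y*y + (9 + √6) = y² + (9 + √6) = 9 + √6 + y²)
(t + L(C, -3*(-1)))*(-32) = (-10 + (9 + √6 + (-5)²))*(-32) = (-10 + (9 + √6 + 25))*(-32) = (-10 + (34 + √6))*(-32) = (24 + √6)*(-32) = -768 - 32*√6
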